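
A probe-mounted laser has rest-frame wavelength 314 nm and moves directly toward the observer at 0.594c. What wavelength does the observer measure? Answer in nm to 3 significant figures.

λ_obs ≈ 158 nm

Relativistic Doppler: λ_obs = λ_src √((1−β)/(1+β))
= 314 × √(0.40600/1.5940) = 314 × 0.50468 = 158 nm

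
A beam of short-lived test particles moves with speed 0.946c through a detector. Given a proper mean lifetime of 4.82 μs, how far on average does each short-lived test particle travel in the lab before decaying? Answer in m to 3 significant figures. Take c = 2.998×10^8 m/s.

γ = 1/√(1 − 0.946²) = 3.0848
Dilated lifetime: Δt = γτ₀ = 3.0848 × 4.82 μs = 14.869 μs
d = vΔt = 0.946c × 14.869 μs = 2.8361×10^8 m/s × 1.4869×10^-5 s = 4220 m

d ≈ 4220 m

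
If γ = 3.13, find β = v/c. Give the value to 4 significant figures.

β = √(1 − 1/γ²) = √(1 − 1/3.13²) = √(0.897927) = 0.9476

β ≈ 0.9476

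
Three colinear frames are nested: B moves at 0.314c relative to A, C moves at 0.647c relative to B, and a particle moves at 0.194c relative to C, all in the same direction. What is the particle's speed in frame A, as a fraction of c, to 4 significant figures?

u ≈ 0.8595c

Compose boost 2: (0.647 + 0.314)/(1 + 0.647×0.314) = 0.9610/1.20316 = 0.798731
Compose boost 3: (0.194 + 0.798731)/(1 + 0.194×0.798731) = 0.992731/1.15495 = 0.8595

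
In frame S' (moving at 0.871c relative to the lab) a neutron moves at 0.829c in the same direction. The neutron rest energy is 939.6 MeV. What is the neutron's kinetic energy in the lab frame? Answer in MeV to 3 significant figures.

K ≈ 4950 MeV

u_lab = (0.829 + 0.871)/(1 + 0.829×0.871) = 0.987190
γ = 1/√(1 − 0.987190²) = 6.2677
K = (γ − 1)m₀c² = (6.2677 − 1) × 939.6 = 5.2677 × 939.6 = 4950 MeV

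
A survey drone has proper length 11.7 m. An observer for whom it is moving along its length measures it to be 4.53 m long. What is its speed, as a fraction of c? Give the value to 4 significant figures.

γ = L₀/L = 11.7/4.53 = 2.58278
β = √(1 − 1/γ²) = 0.9220

β ≈ 0.9220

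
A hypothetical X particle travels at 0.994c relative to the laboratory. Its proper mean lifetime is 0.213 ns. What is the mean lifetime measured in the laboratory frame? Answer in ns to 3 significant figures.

γ = 1/√(1 − 0.994²) = 9.1424
Time dilation: Δt = γτ₀ = 9.1424 × 0.213 ns = 1.95 ns

Δt ≈ 1.95 ns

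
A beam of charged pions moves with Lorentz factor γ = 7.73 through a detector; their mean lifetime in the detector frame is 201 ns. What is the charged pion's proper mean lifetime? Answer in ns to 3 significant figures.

τ₀ ≈ 26.0 ns

γ = 7.73 (given)
Proper time: τ₀ = Δt/γ = 201/7.73 = 26.0 ns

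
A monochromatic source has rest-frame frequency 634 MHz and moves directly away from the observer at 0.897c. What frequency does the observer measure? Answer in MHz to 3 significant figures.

f_obs ≈ 148 MHz

Relativistic Doppler: f_obs = f_src √((1−β)/(1+β))
= 634 × √(0.10300/1.8970) = 634 × 0.23302 = 148 MHz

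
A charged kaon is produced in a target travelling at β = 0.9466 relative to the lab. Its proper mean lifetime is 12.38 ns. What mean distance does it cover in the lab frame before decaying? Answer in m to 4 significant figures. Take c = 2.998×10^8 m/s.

γ = 1/√(1 − 0.9466²) = 3.10164
Dilated lifetime: Δt = γτ₀ = 3.10164 × 12.38 ns = 38.3983 ns
d = vΔt = 0.9466c × 38.3983 ns = 2.83791×10^8 m/s × 3.83983×10^-8 s = 10.90 m

d ≈ 10.90 m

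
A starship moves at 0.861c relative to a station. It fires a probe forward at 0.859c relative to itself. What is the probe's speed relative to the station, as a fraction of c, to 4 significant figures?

Relativistic velocity addition: u = (u' + v)/(1 + u'v/c²)
= (0.859 + 0.861)/(1 + 0.859×0.861) = 1.720/1.73960 = 0.9887

u ≈ 0.9887c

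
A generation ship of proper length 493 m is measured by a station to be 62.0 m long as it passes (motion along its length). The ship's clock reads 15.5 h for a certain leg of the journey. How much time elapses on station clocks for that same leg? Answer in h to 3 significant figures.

Δt ≈ 123 h

Length contraction ⇒ γ = L₀/L = 493/62.0 = 7.9516
Time dilation: Δt = γτ₀ = 7.9516 × 15.5 h = 123 h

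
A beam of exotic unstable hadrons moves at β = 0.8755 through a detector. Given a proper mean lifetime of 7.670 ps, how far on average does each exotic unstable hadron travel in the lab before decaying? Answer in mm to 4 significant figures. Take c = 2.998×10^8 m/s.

γ = 1/√(1 − 0.8755²) = 2.06946
Dilated lifetime: Δt = γτ₀ = 2.06946 × 7.670 ps = 15.8727 ps
d = vΔt = 0.8755c × 15.8727 ps = 2.62475×10^8 m/s × 1.58727×10^-11 s = 4.166 mm

d ≈ 4.166 mm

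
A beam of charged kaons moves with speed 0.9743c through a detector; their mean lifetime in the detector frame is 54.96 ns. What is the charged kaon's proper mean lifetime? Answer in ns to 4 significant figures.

τ₀ ≈ 12.38 ns

γ = 1/√(1 − 0.9743²) = 4.43943
Proper time: τ₀ = Δt/γ = 54.96/4.43943 = 12.38 ns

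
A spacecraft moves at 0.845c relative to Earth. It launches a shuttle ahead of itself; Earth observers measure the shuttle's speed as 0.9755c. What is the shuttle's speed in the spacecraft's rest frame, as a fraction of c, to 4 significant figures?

u' ≈ 0.7427c

Inverse velocity addition: u' = (u − v)/(1 − uv/c²)
= (0.9755 − 0.845)/(1 − 0.9755×0.845) = 0.1305/0.175702 = 0.7427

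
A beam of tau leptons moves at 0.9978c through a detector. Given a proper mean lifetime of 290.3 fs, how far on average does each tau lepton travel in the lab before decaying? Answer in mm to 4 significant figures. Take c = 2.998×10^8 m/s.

γ = 1/√(1 − 0.9978²) = 15.0839
Dilated lifetime: Δt = γτ₀ = 15.0839 × 290.3 fs = 4378.85 fs
d = vΔt = 0.9978c × 4378.85 fs = 2.99140×10^8 m/s × 4.37885×10^-12 s = 1.310 mm

d ≈ 1.310 mm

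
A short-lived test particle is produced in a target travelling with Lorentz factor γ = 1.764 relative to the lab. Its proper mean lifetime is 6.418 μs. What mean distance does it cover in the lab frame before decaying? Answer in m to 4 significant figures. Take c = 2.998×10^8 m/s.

β = √(1 − 1/γ²) = √(1 − 1/1.764²) = 0.823791
Dilated lifetime: Δt = γτ₀ = 1.764 × 6.418 μs = 11.3214 μs
d = vΔt = 0.823791c × 11.3214 μs = 2.46973×10^8 m/s × 1.13214×10^-5 s = 2796 m

d ≈ 2796 m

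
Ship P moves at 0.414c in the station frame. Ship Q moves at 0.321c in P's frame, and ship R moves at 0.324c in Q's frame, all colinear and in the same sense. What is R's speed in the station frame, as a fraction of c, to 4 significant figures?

Compose boost 2: (0.321 + 0.414)/(1 + 0.321×0.414) = 0.7350/1.13289 = 0.648781
Compose boost 3: (0.324 + 0.648781)/(1 + 0.324×0.648781) = 0.972781/1.21021 = 0.8038

u ≈ 0.8038c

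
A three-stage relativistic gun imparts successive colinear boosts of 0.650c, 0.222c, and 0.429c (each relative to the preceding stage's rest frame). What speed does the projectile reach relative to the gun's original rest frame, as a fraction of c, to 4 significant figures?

Compose boost 2: (0.222 + 0.650)/(1 + 0.222×0.650) = 0.8720/1.14430 = 0.762038
Compose boost 3: (0.429 + 0.762038)/(1 + 0.429×0.762038) = 1.19104/1.32691 = 0.8976

u ≈ 0.8976c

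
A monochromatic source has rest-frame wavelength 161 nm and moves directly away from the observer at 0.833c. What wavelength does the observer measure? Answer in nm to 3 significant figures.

Relativistic Doppler: λ_obs = λ_src √((1+β)/(1−β))
= 161 × √(1.8330/0.16700) = 161 × 3.3130 = 533 nm

λ_obs ≈ 533 nm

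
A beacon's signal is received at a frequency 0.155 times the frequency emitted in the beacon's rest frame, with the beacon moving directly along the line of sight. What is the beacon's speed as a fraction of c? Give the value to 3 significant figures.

β ≈ 0.953

f_obs/f_src = √((1−β)/(1+β)) = 0.155  ⇒  (1−β)/(1+β) = 0.024025
β = |1 − D²|/(1 + D²) = |1 − 0.024025|/(1 + 0.024025) = 0.953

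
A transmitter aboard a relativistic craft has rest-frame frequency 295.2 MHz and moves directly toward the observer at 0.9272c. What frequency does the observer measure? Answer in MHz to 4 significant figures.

Relativistic Doppler: f_obs = f_src √((1+β)/(1−β))
= 295.2 × √(1.92720/0.0728000) = 295.2 × 5.14515 = 1519 MHz

f_obs ≈ 1519 MHz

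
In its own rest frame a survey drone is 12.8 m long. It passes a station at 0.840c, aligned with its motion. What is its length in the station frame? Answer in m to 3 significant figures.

γ = 1/√(1 − 0.840²) = 1.8430
Length contraction: L = L₀/γ = 12.8/1.8430 = 6.95 m

L ≈ 6.95 m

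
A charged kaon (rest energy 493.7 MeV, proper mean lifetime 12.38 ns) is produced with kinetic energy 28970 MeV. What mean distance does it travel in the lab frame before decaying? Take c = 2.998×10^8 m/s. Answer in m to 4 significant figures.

d ≈ 221.5 m

γ = 1 + K/(m₀c²) = 1 + 28970/493.7 = 59.6794
β = √(1 − 1/γ²) = 0.999860
Dilated lifetime: γτ₀ = 59.6794 × 12.38 ns = 738.830 ns
d = βc·γτ₀ = 0.999860 × (2.998×10^8 m/s) × 7.38830×10^-7 s = 221.5 m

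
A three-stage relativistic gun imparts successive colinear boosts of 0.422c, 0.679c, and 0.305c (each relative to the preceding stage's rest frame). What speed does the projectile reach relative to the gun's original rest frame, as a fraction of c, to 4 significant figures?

Compose boost 2: (0.679 + 0.422)/(1 + 0.679×0.422) = 1.101/1.28654 = 0.855785
Compose boost 3: (0.305 + 0.855785)/(1 + 0.305×0.855785) = 1.16079/1.26101 = 0.9205

u ≈ 0.9205c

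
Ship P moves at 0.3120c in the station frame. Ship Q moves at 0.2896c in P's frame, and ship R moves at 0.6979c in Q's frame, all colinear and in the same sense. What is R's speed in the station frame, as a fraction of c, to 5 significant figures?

Compose boost 2: (0.2896 + 0.3120)/(1 + 0.2896×0.3120) = 0.60160/1.090355 = 0.5517468
Compose boost 3: (0.6979 + 0.5517468)/(1 + 0.6979×0.5517468) = 1.249647/1.385064 = 0.90223

u ≈ 0.90223c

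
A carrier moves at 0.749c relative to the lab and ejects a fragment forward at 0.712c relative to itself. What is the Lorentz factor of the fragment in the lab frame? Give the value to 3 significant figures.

u_lab = (0.712 + 0.749)/(1 + 0.712×0.749) = 1.461/1.53329 = 0.952854
γ = 1/√(1 − 0.952854²) = 3.30

γ ≈ 3.30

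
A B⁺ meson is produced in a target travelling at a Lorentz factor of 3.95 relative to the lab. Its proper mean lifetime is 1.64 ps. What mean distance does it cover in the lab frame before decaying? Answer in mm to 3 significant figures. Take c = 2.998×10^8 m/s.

β = √(1 − 1/γ²) = √(1 − 1/3.95²) = 0.96742
Dilated lifetime: Δt = γτ₀ = 3.95 × 1.64 ps = 6.4780 ps
d = vΔt = 0.96742c × 6.4780 ps = 2.9003×10^8 m/s × 6.4780×10^-12 s = 1.88 mm

d ≈ 1.88 mm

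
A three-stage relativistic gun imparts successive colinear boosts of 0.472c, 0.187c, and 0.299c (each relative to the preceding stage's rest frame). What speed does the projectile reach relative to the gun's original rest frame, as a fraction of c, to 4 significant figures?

u ≈ 0.7659c

Compose boost 2: (0.187 + 0.472)/(1 + 0.187×0.472) = 0.6590/1.08826 = 0.605552
Compose boost 3: (0.299 + 0.605552)/(1 + 0.299×0.605552) = 0.904552/1.18106 = 0.7659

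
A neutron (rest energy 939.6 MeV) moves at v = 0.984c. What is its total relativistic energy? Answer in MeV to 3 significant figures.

γ = 1/√(1 − 0.984²) = 5.6127
E = γm₀c² = 5.6127 × 939.6 MeV = 5270 MeV

E ≈ 5270 MeV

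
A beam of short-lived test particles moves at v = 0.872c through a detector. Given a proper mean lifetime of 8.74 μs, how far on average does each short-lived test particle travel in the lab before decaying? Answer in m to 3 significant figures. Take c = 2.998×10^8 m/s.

d ≈ 4670 m

γ = 1/√(1 − 0.872²) = 2.0429
Dilated lifetime: Δt = γτ₀ = 2.0429 × 8.74 μs = 17.855 μs
d = vΔt = 0.872c × 17.855 μs = 2.6143×10^8 m/s × 1.7855×10^-5 s = 4670 m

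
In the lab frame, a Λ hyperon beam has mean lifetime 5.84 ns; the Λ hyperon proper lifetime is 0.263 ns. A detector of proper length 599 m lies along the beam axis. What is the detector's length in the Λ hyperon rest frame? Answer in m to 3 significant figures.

L ≈ 27.0 m

Time dilation ⇒ γ = Δt/τ₀ = 5.84/0.263 = 22.205
Length contraction: L = L₀/γ = 599/22.205 = 27.0 m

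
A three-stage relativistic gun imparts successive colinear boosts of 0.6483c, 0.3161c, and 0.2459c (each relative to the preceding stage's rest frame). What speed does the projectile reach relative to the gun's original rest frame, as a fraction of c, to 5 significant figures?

u ≈ 0.87422c

Compose boost 2: (0.3161 + 0.6483)/(1 + 0.3161×0.6483) = 0.96440/1.204928 = 0.8003800
Compose boost 3: (0.2459 + 0.8003800)/(1 + 0.2459×0.8003800) = 1.046280/1.196813 = 0.87422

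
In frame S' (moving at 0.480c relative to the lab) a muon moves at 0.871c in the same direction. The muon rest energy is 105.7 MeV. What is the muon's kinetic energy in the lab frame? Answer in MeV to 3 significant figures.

u_lab = (0.871 + 0.480)/(1 + 0.871×0.480) = 0.952697
γ = 1/√(1 − 0.952697²) = 3.2903
K = (γ − 1)m₀c² = (3.2903 − 1) × 105.7 = 2.2903 × 105.7 = 242 MeV

K ≈ 242 MeV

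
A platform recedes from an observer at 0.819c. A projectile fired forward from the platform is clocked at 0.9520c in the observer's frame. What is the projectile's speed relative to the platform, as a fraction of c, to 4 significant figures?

Inverse velocity addition: u' = (u − v)/(1 − uv/c²)
= (0.9520 − 0.819)/(1 − 0.9520×0.819) = 0.1330/0.220312 = 0.6037

u' ≈ 0.6037c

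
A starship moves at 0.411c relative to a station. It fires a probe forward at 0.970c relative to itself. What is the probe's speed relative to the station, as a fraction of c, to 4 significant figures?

Relativistic velocity addition: u = (u' + v)/(1 + u'v/c²)
= (0.970 + 0.411)/(1 + 0.970×0.411) = 1.381/1.39867 = 0.9874

u ≈ 0.9874c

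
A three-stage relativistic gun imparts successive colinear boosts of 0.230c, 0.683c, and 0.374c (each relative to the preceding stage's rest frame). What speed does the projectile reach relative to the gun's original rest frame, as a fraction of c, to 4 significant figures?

Compose boost 2: (0.683 + 0.230)/(1 + 0.683×0.230) = 0.9130/1.15709 = 0.789048
Compose boost 3: (0.374 + 0.789048)/(1 + 0.374×0.789048) = 1.16305/1.29510 = 0.8980

u ≈ 0.8980c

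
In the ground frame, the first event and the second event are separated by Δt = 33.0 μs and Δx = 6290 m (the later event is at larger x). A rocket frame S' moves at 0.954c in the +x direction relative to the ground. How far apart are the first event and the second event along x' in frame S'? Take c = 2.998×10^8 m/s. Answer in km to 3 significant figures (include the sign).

γ = 1/√(1 − 0.954²) = 3.3355
Δx' = γ(Δx − vΔt) = 3.3355 × (6290 m − 0.954×(2.998×10^8 m/s)×33.0×10^-6 s)
= 3.3355 × (-3148.3 m) = -10.5 km

Δx' ≈ -10.5 km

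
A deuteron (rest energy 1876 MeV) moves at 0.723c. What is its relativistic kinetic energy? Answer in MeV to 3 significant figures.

γ = 1/√(1 − 0.723²) = 1.4475
K = (γ − 1)m₀c² = (1.4475 − 1) × 1876 MeV = 0.44750 × 1876 MeV = 840 MeV

K ≈ 840 MeV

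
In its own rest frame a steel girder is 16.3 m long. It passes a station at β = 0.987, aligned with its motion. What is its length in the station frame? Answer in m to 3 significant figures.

γ = 1/√(1 − 0.987²) = 6.2220
Length contraction: L = L₀/γ = 16.3/6.2220 = 2.62 m

L ≈ 2.62 m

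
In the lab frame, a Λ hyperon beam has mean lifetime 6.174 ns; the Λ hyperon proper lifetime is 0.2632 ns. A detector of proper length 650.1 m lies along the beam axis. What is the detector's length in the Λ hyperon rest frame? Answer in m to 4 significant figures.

Time dilation ⇒ γ = Δt/τ₀ = 6.174/0.2632 = 23.4574
Length contraction: L = L₀/γ = 650.1/23.4574 = 27.71 m

L ≈ 27.71 m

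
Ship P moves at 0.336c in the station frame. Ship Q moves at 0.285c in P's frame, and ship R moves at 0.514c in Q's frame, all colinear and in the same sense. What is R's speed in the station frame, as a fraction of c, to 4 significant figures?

Compose boost 2: (0.285 + 0.336)/(1 + 0.285×0.336) = 0.6210/1.09576 = 0.566730
Compose boost 3: (0.514 + 0.566730)/(1 + 0.514×0.566730) = 1.08073/1.29130 = 0.8369

u ≈ 0.8369c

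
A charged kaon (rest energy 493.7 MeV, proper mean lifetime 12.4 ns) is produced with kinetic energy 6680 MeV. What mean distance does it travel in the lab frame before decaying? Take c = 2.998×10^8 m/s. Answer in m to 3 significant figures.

γ = 1 + K/(m₀c²) = 1 + 6680/493.7 = 14.530
β = √(1 − 1/γ²) = 0.99763
Dilated lifetime: γτ₀ = 14.530 × 12.4 ns = 180.18 ns
d = βc·γτ₀ = 0.99763 × (2.998×10^8 m/s) × 1.8018×10^-7 s = 53.9 m

d ≈ 53.9 m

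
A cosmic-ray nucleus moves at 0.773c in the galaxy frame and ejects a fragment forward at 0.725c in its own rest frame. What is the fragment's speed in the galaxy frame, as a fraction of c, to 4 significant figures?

Compose boost 2: (0.725 + 0.773)/(1 + 0.725×0.773) = 1.498/1.56042 = 0.9600

u ≈ 0.9600c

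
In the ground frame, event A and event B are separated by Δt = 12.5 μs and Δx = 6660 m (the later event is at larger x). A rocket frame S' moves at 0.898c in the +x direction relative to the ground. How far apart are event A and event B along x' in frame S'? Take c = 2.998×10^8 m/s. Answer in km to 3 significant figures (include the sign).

Δx' ≈ 7.49 km

γ = 1/√(1 − 0.898²) = 2.2728
Δx' = γ(Δx − vΔt) = 2.2728 × (6660 m − 0.898×(2.998×10^8 m/s)×12.5×10^-6 s)
= 2.2728 × (3294.7 m) = 7.49 km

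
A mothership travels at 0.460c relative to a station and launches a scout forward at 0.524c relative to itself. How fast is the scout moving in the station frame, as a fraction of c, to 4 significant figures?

Compose boost 2: (0.524 + 0.460)/(1 + 0.524×0.460) = 0.9840/1.24104 = 0.7929

u ≈ 0.7929c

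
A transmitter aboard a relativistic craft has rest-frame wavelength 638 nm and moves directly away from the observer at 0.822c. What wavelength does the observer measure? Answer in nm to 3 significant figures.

λ_obs ≈ 2040 nm

Relativistic Doppler: λ_obs = λ_src √((1+β)/(1−β))
= 638 × √(1.8220/0.17800) = 638 × 3.1994 = 2040 nm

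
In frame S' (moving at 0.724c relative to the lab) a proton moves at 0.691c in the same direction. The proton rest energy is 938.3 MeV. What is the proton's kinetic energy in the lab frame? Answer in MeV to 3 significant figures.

u_lab = (0.691 + 0.724)/(1 + 0.691×0.724) = 0.943155
γ = 1/√(1 − 0.943155²) = 3.0088
K = (γ − 1)m₀c² = (3.0088 − 1) × 938.3 = 2.0088 × 938.3 = 1880 MeV

K ≈ 1880 MeV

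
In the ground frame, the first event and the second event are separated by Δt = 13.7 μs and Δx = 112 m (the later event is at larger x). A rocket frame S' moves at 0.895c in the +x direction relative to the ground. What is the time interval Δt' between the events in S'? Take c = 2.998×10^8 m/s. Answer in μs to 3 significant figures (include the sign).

Δt' ≈ 30.0 μs

γ = 1/√(1 − 0.895²) = 2.2418
Δt' = γ(Δt − vΔx/c²) = 2.2418 × (13.7 μs − 0.895×112 m / (2.998×10^8 m/s))
= 2.2418 × (13.366 μs) = 30.0 μs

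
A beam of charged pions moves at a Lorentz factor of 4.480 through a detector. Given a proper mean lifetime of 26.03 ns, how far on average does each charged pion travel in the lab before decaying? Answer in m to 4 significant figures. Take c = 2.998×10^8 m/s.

β = √(1 − 1/γ²) = √(1 − 1/4.480²) = 0.974769
Dilated lifetime: Δt = γτ₀ = 4.480 × 26.03 ns = 116.614 ns
d = vΔt = 0.974769c × 116.614 ns = 2.92236×10^8 m/s × 1.16614×10^-7 s = 34.08 m

d ≈ 34.08 m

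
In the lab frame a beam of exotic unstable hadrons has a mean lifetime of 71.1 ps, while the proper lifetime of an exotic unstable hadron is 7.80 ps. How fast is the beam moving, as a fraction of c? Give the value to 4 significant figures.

γ = Δt/τ₀ = 71.1/7.80 = 9.11538
β = √(1 − 1/γ²) = √(1 − 1/9.11538²) = 0.9940

β ≈ 0.9940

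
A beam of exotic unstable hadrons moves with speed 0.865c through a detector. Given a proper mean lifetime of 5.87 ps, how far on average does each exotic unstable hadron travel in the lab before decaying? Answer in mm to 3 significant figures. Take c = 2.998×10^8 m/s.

d ≈ 3.03 mm

γ = 1/√(1 − 0.865²) = 1.9929
Dilated lifetime: Δt = γτ₀ = 1.9929 × 5.87 ps = 11.699 ps
d = vΔt = 0.865c × 11.699 ps = 2.5933×10^8 m/s × 1.1699×10^-11 s = 3.03 mm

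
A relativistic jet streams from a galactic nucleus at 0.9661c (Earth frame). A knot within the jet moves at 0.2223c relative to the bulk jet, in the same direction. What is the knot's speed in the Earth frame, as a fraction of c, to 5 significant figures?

Relativistic velocity addition: u = (u' + v)/(1 + u'v/c²)
= (0.2223 + 0.9661)/(1 + 0.2223×0.9661) = 1.1884/1.214764 = 0.97830

u ≈ 0.97830c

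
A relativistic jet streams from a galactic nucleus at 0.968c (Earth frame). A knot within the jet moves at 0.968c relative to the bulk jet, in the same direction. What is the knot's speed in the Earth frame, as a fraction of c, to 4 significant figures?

Relativistic velocity addition: u = (u' + v)/(1 + u'v/c²)
= (0.968 + 0.968)/(1 + 0.968×0.968) = 1.936/1.93702 = 0.9995

u ≈ 0.9995c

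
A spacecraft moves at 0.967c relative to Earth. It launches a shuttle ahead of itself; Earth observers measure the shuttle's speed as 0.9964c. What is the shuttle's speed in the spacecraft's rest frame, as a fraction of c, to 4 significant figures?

Inverse velocity addition: u' = (u − v)/(1 − uv/c²)
= (0.9964 − 0.967)/(1 − 0.9964×0.967) = 0.02940/0.0364812 = 0.8059

u' ≈ 0.8059c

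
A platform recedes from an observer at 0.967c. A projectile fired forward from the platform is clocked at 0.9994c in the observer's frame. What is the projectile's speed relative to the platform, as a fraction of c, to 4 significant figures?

u' ≈ 0.9649c

Inverse velocity addition: u' = (u − v)/(1 − uv/c²)
= (0.9994 − 0.967)/(1 − 0.9994×0.967) = 0.03240/0.0335802 = 0.9649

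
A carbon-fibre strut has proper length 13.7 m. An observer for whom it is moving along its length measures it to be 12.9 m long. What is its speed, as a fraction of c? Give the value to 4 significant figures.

γ = L₀/L = 13.7/12.9 = 1.06202
β = √(1 − 1/γ²) = 0.3367

β ≈ 0.3367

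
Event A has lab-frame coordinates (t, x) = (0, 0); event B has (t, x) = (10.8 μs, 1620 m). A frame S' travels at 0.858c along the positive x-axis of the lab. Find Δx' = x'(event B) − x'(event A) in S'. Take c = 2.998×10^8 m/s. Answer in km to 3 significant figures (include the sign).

Δx' ≈ -2.25 km

γ = 1/√(1 − 0.858²) = 1.9469
Δx' = γ(Δx − vΔt) = 1.9469 × (1620 m − 0.858×(2.998×10^8 m/s)×10.8×10^-6 s)
= 1.9469 × (-1158.1 m) = -2.25 km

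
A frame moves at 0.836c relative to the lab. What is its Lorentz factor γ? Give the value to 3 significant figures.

γ ≈ 1.82

γ = 1/√(1 − β²) = 1/√(1 − 0.836²) = 1/√(0.30110) = 1.82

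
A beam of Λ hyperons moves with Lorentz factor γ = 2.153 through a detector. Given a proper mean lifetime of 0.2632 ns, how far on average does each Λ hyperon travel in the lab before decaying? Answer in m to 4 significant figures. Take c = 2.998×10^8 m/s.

β = √(1 − 1/γ²) = √(1 − 1/2.153²) = 0.885590
Dilated lifetime: Δt = γτ₀ = 2.153 × 0.2632 ns = 0.566670 ns
d = vΔt = 0.885590c × 0.566670 ns = 2.65500×10^8 m/s × 5.66670×10^-10 s = 0.1505 m

d ≈ 0.1505 m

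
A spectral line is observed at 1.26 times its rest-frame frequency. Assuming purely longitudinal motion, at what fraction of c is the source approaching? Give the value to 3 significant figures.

β ≈ 0.227

f_obs/f_src = √((1+β)/(1−β)) = 1.26  ⇒  (1+β)/(1−β) = 1.5876
β = |1 − D²|/(1 + D²) = |1 − 1.5876|/(1 + 1.5876) = 0.227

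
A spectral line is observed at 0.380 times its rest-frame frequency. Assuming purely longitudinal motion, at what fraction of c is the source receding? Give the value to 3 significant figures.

f_obs/f_src = √((1−β)/(1+β)) = 0.380  ⇒  (1−β)/(1+β) = 0.14440
β = |1 − D²|/(1 + D²) = |1 − 0.14440|/(1 + 0.14440) = 0.748

β ≈ 0.748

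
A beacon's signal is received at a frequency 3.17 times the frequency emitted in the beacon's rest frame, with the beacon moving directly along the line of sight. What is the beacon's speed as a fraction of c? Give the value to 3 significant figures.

f_obs/f_src = √((1+β)/(1−β)) = 3.17  ⇒  (1+β)/(1−β) = 10.049
β = |1 − D²|/(1 + D²) = |1 − 10.049|/(1 + 10.049) = 0.819

β ≈ 0.819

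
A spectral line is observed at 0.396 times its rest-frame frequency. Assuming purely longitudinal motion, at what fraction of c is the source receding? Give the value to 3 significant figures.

f_obs/f_src = √((1−β)/(1+β)) = 0.396  ⇒  (1−β)/(1+β) = 0.15682
β = |1 − D²|/(1 + D²) = |1 − 0.15682|/(1 + 0.15682) = 0.729

β ≈ 0.729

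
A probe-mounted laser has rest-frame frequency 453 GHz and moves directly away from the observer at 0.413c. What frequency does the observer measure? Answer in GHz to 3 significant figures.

f_obs ≈ 292 GHz

Relativistic Doppler: f_obs = f_src √((1−β)/(1+β))
= 453 × √(0.58700/1.4130) = 453 × 0.64454 = 292 GHz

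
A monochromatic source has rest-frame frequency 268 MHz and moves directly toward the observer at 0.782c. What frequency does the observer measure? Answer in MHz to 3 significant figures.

f_obs ≈ 766 MHz

Relativistic Doppler: f_obs = f_src √((1+β)/(1−β))
= 268 × √(1.7820/0.21800) = 268 × 2.8591 = 766 MHz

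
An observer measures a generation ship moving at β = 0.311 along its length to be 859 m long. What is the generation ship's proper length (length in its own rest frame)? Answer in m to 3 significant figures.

γ = 1/√(1 − 0.311²) = 1.0522
L₀ = γL = 1.0522 × 859 = 904 m

L₀ ≈ 904 m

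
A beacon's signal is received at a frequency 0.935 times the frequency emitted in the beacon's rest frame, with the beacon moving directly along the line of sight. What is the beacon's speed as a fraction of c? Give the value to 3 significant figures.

f_obs/f_src = √((1−β)/(1+β)) = 0.935  ⇒  (1−β)/(1+β) = 0.87423
β = |1 − D²|/(1 + D²) = |1 − 0.87423|/(1 + 0.87423) = 0.0671

β ≈ 0.0671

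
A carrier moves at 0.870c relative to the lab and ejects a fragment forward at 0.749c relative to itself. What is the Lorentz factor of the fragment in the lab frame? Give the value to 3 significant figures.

u_lab = (0.749 + 0.870)/(1 + 0.749×0.870) = 1.619/1.65163 = 0.980244
γ = 1/√(1 − 0.980244²) = 5.06

γ ≈ 5.06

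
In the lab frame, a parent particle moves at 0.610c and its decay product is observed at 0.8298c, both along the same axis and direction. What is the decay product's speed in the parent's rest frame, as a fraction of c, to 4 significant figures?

u' ≈ 0.4451c

Inverse velocity addition: u' = (u − v)/(1 − uv/c²)
= (0.8298 − 0.610)/(1 − 0.8298×0.610) = 0.2198/0.493822 = 0.4451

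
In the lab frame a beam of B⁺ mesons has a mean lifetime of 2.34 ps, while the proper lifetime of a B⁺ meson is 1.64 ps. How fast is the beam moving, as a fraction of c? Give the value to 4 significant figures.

β ≈ 0.7133

γ = Δt/τ₀ = 2.34/1.64 = 1.42683
β = √(1 − 1/γ²) = √(1 − 1/1.42683²) = 0.7133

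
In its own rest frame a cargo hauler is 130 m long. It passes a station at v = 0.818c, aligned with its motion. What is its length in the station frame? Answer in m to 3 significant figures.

γ = 1/√(1 − 0.818²) = 1.7385
Length contraction: L = L₀/γ = 130/1.7385 = 74.8 m

L ≈ 74.8 m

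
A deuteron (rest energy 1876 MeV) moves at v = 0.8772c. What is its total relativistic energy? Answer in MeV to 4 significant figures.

E ≈ 3907 MeV

γ = 1/√(1 − 0.8772²) = 2.08279
E = γm₀c² = 2.08279 × 1876 MeV = 3907 MeV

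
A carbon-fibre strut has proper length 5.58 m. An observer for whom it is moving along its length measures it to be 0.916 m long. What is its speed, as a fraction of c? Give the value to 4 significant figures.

γ = L₀/L = 5.58/0.916 = 6.09170
β = √(1 − 1/γ²) = 0.9864

β ≈ 0.9864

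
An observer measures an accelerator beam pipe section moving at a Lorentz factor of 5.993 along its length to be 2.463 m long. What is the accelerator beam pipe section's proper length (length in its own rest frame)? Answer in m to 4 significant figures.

L₀ ≈ 14.76 m

γ = 5.993 (given)
L₀ = γL = 5.993 × 2.463 = 14.76 m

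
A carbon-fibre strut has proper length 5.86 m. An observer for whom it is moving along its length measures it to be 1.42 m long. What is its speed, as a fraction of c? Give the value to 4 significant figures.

γ = L₀/L = 5.86/1.42 = 4.12676
β = √(1 − 1/γ²) = 0.9702

β ≈ 0.9702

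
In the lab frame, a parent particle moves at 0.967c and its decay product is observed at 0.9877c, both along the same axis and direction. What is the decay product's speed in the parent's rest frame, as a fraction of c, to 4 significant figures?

Inverse velocity addition: u' = (u − v)/(1 − uv/c²)
= (0.9877 − 0.967)/(1 − 0.9877×0.967) = 0.02070/0.0448941 = 0.4611

u' ≈ 0.4611c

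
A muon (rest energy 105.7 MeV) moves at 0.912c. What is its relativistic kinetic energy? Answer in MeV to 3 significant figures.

γ = 1/√(1 − 0.912²) = 2.4379
K = (γ − 1)m₀c² = (2.4379 − 1) × 105.7 MeV = 1.4379 × 105.7 MeV = 152 MeV

K ≈ 152 MeV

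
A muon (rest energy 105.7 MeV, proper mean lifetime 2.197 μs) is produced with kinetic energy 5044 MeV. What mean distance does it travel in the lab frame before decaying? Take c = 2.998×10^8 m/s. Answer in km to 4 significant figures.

d ≈ 32.08 km

γ = 1 + K/(m₀c²) = 1 + 5044/105.7 = 48.7200
β = √(1 − 1/γ²) = 0.999789
Dilated lifetime: γτ₀ = 48.7200 × 2.197 μs = 107.038 μs
d = βc·γτ₀ = 0.999789 × (2.998×10^8 m/s) × 0.000107038 s = 32.08 km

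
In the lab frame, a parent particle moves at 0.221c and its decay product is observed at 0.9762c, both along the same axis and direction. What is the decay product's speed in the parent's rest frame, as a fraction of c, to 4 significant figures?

u' ≈ 0.9629c

Inverse velocity addition: u' = (u − v)/(1 − uv/c²)
= (0.9762 − 0.221)/(1 − 0.9762×0.221) = 0.7552/0.784260 = 0.9629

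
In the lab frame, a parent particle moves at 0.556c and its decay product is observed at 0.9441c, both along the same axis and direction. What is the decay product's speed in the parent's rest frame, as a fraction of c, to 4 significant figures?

u' ≈ 0.8169c

Inverse velocity addition: u' = (u − v)/(1 − uv/c²)
= (0.9441 − 0.556)/(1 − 0.9441×0.556) = 0.3881/0.475080 = 0.8169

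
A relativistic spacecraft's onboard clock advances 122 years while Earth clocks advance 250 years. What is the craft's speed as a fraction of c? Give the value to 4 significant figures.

β ≈ 0.8728

γ = Δt/τ₀ = 250/122 = 2.04918
β = √(1 − 1/γ²) = √(1 − 1/2.04918²) = 0.8728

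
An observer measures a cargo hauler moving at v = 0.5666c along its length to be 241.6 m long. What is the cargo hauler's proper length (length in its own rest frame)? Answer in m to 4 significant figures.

L₀ ≈ 293.2 m

γ = 1/√(1 − 0.5666²) = 1.21360
L₀ = γL = 1.21360 × 241.6 = 293.2 m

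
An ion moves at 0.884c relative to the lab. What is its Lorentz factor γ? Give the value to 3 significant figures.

γ ≈ 2.14

γ = 1/√(1 − β²) = 1/√(1 − 0.884²) = 1/√(0.21854) = 2.14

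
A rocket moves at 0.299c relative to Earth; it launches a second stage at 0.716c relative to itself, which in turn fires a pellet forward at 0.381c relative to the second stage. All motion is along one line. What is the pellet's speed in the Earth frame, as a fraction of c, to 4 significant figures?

u ≈ 0.9230c

Compose boost 2: (0.716 + 0.299)/(1 + 0.716×0.299) = 1.015/1.21408 = 0.836021
Compose boost 3: (0.381 + 0.836021)/(1 + 0.381×0.836021) = 1.21702/1.31852 = 0.9230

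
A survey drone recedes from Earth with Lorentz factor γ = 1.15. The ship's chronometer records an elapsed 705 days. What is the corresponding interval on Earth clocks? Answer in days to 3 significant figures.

Δt ≈ 811 days

γ = 1.15 (given)
Time dilation: Δt = γτ₀ = 1.15 × 705 days = 811 days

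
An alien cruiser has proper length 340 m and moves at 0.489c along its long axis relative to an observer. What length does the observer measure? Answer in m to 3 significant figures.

L ≈ 297 m

γ = 1/√(1 − 0.489²) = 1.1464
Length contraction: L = L₀/γ = 340/1.1464 = 297 m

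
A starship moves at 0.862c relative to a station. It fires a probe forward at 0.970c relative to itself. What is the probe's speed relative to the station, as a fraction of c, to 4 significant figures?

u ≈ 0.9977c

Relativistic velocity addition: u = (u' + v)/(1 + u'v/c²)
= (0.970 + 0.862)/(1 + 0.970×0.862) = 1.832/1.83614 = 0.9977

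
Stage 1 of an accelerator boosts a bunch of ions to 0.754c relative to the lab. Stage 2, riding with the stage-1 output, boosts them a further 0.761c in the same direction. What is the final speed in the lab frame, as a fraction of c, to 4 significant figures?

Compose boost 2: (0.761 + 0.754)/(1 + 0.761×0.754) = 1.515/1.57379 = 0.9626

u ≈ 0.9626c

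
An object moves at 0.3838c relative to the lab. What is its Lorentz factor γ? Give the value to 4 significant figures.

γ = 1/√(1 − β²) = 1/√(1 − 0.3838²) = 1/√(0.852698) = 1.083

γ ≈ 1.083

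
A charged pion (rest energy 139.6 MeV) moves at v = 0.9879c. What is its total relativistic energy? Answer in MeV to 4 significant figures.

E ≈ 900.1 MeV

γ = 1/√(1 − 0.9879²) = 6.44778
E = γm₀c² = 6.44778 × 139.6 MeV = 900.1 MeV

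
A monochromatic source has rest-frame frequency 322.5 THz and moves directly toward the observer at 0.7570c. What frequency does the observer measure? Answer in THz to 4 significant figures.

f_obs ≈ 867.2 THz

Relativistic Doppler: f_obs = f_src √((1+β)/(1−β))
= 322.5 × √(1.75700/0.243000) = 322.5 × 2.68895 = 867.2 THz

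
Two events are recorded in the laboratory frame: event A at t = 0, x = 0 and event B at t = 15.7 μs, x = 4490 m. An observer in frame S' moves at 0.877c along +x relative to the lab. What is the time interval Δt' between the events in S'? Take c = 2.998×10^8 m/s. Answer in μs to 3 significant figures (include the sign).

γ = 1/√(1 − 0.877²) = 2.0812
Δt' = γ(Δt − vΔx/c²) = 2.0812 × (15.7 μs − 0.877×4490 m / (2.998×10^8 m/s))
= 2.0812 × (2.5655 μs) = 5.34 μs

Δt' ≈ 5.34 μs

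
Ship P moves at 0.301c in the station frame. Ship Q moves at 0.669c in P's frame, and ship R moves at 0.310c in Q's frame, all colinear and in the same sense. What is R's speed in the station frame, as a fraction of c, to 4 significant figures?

u ≈ 0.8937c

Compose boost 2: (0.669 + 0.301)/(1 + 0.669×0.301) = 0.9700/1.20137 = 0.807412
Compose boost 3: (0.310 + 0.807412)/(1 + 0.310×0.807412) = 1.11741/1.25030 = 0.8937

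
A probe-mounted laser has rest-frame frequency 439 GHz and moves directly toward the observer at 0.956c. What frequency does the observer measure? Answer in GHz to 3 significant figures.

Relativistic Doppler: f_obs = f_src √((1+β)/(1−β))
= 439 × √(1.9560/0.044000) = 439 × 6.6674 = 2930 GHz

f_obs ≈ 2930 GHz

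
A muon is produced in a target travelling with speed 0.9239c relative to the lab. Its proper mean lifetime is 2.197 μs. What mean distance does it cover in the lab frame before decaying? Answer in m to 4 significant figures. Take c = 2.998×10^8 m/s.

γ = 1/√(1 − 0.9239²) = 2.61346
Dilated lifetime: Δt = γτ₀ = 2.61346 × 2.197 μs = 5.74178 μs
d = vΔt = 0.9239c × 5.74178 μs = 2.76985×10^8 m/s × 5.74178×10^-6 s = 1590 m

d ≈ 1590 m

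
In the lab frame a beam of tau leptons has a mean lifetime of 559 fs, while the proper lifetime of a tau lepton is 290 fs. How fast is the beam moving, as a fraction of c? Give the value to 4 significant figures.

β ≈ 0.8549

γ = Δt/τ₀ = 559/290 = 1.92759
β = √(1 − 1/γ²) = √(1 − 1/1.92759²) = 0.8549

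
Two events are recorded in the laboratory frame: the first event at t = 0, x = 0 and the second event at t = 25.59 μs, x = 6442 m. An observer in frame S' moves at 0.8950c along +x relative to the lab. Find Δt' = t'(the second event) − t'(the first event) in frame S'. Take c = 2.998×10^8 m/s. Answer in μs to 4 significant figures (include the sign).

Δt' ≈ 14.25 μs

γ = 1/√(1 − 0.8950²) = 2.24182
Δt' = γ(Δt − vΔx/c²) = 2.24182 × (25.59 μs − 0.8950×6442 m / (2.998×10^8 m/s))
= 2.24182 × (6.35855 μs) = 14.25 μs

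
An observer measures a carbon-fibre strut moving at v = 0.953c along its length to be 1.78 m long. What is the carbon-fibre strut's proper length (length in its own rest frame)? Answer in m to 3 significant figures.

L₀ ≈ 5.88 m

γ = 1/√(1 − 0.953²) = 3.3007
L₀ = γL = 3.3007 × 1.78 = 5.88 m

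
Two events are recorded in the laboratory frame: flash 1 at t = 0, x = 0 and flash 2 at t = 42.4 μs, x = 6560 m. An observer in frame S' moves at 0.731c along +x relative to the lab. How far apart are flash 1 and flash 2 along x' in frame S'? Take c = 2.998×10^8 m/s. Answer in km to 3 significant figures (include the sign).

γ = 1/√(1 − 0.731²) = 1.4655
Δx' = γ(Δx − vΔt) = 1.4655 × (6560 m − 0.731×(2.998×10^8 m/s)×42.4×10^-6 s)
= 1.4655 × (-2732.1 m) = -4.00 km

Δx' ≈ -4.00 km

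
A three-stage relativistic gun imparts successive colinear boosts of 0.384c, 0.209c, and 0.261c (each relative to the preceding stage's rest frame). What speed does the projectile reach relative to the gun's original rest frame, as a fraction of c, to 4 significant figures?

Compose boost 2: (0.209 + 0.384)/(1 + 0.209×0.384) = 0.5930/1.08026 = 0.548944
Compose boost 3: (0.261 + 0.548944)/(1 + 0.261×0.548944) = 0.809944/1.14327 = 0.7084

u ≈ 0.7084c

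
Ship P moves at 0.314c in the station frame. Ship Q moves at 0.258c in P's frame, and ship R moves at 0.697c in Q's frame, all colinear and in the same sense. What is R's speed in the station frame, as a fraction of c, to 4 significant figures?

u ≈ 0.8958c

Compose boost 2: (0.258 + 0.314)/(1 + 0.258×0.314) = 0.5720/1.08101 = 0.529134
Compose boost 3: (0.697 + 0.529134)/(1 + 0.697×0.529134) = 1.22613/1.36881 = 0.8958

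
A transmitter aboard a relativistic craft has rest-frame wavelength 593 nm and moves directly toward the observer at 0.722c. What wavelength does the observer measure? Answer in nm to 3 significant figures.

Relativistic Doppler: λ_obs = λ_src √((1−β)/(1+β))
= 593 × √(0.27800/1.7220) = 593 × 0.40180 = 238 nm

λ_obs ≈ 238 nm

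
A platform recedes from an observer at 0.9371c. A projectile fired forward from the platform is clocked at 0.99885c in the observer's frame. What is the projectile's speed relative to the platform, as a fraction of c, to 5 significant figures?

Inverse velocity addition: u' = (u − v)/(1 − uv/c²)
= (0.99885 − 0.9371)/(1 − 0.99885×0.9371) = 0.061750/0.06397766 = 0.96518

u' ≈ 0.96518c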